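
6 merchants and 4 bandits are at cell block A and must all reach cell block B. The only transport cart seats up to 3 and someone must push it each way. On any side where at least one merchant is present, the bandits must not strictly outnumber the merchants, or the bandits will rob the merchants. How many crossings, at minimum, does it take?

Counting alone: each trip to cell block B takes at most 3 across and each return brings at least 1 back, so after t trips out (and t−1 returns) at most 3t − (t−1) of the 10 are across; that first reaches 10 at t = 5, so at least 9 crossings are needed.
The plan below uses exactly 9 crossings, so it is optimal:
1. 2 bandits → cell block B.  (cell block A: 6M 2B; cell block B: 0M 2B)
2. 1 bandit ← cell block A.  (cell block A: 6M 3B; cell block B: 0M 1B)
3. 3 bandits → cell block B.  (cell block A: 6M 0B; cell block B: 0M 4B)
4. 1 bandit ← cell block A.  (cell block A: 6M 1B; cell block B: 0M 3B)
5. 3 merchants → cell block B.  (cell block A: 3M 1B; cell block B: 3M 3B)
6. 1 bandit ← cell block A.  (cell block A: 3M 2B; cell block B: 3M 2B)
7. 1 merchant and 2 bandits → cell block B.  (cell block A: 2M 0B; cell block B: 4M 4B)
8. 1 bandit ← cell block A.  (cell block A: 2M 1B; cell block B: 4M 3B)
9. 2 merchants and 1 bandit → cell block B.  (cell block A: 0M 0B; cell block B: 6M 4B)

9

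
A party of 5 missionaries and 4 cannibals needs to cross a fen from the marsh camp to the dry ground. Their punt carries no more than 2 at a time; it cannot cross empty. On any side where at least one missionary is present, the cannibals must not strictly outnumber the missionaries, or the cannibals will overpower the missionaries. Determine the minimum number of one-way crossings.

15

Counting alone: each trip to the dry ground takes at most 2 across and each return brings at least 1 back, so after t trips out (and t−1 returns) at most 2t − (t−1) of the 9 are across; that first reaches 9 at t = 8, so at least 15 crossings are needed.
The plan below uses exactly 15 crossings, so it is optimal:
1. 2 cannibals → the dry ground.  (the marsh camp: 5M 2C; the dry ground: 0M 2C)
2. 1 cannibal ← the marsh camp.  (the marsh camp: 5M 3C; the dry ground: 0M 1C)
3. 2 cannibals → the dry ground.  (the marsh camp: 5M 1C; the dry ground: 0M 3C)
4. 1 cannibal ← the marsh camp.  (the marsh camp: 5M 2C; the dry ground: 0M 2C)
5. 2 missionaries → the dry ground.  (the marsh camp: 3M 2C; the dry ground: 2M 2C)
6. 1 cannibal ← the marsh camp.  (the marsh camp: 3M 3C; the dry ground: 2M 1C)
7. 1 missionary and 1 cannibal → the dry ground.  (the marsh camp: 2M 2C; the dry ground: 3M 2C)
8. 1 missionary ← the marsh camp.  (the marsh camp: 3M 2C; the dry ground: 2M 2C)
9. 1 missionary and 1 cannibal → the dry ground.  (the marsh camp: 2M 1C; the dry ground: 3M 3C)
10. 1 cannibal ← the marsh camp.  (the marsh camp: 2M 2C; the dry ground: 3M 2C)
11. 1 missionary and 1 cannibal → the dry ground.  (the marsh camp: 1M 1C; the dry ground: 4M 3C)
12. 1 missionary ← the marsh camp.  (the marsh camp: 2M 1C; the dry ground: 3M 3C)
13. 1 missionary and 1 cannibal → the dry ground.  (the marsh camp: 1M 0C; the dry ground: 4M 4C)
14. 1 cannibal ← the marsh camp.  (the marsh camp: 1M 1C; the dry ground: 4M 3C)
15. 1 missionary and 1 cannibal → the dry ground.  (the marsh camp: 0M 0C; the dry ground: 5M 4C)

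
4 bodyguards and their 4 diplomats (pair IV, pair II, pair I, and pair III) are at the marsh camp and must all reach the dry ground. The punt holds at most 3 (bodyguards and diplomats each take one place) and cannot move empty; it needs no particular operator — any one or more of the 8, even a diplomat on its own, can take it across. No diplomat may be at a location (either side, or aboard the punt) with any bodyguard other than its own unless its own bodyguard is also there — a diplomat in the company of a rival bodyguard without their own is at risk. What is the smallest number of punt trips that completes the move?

Counting alone: each trip to the dry ground takes at most 3 across and each return brings at least 1 back, so after t trips out (and t−1 returns) at most 3t − (t−1) of the 8 are across; that first reaches 8 at t = 4, so at least 7 crossings are needed.
The safety rule pushes this higher. Following every safe sequence of crossings, the most of the 8 that can be at the dry ground as the punt arrives there on crossing 7 is 7 — never all 8.
So no plan with fewer than 9 crossings exists, and this one achieves 9:
1. bodyguard IV and diplomat IV cross → the dry ground.
2. bodyguard IV crosses ← the marsh camp.
3. bodyguard II, bodyguard IV, and diplomat II cross → the dry ground.
4. bodyguard IV and diplomat IV cross ← the marsh camp.
5. bodyguard I, bodyguard III, and bodyguard IV cross → the dry ground.
6. diplomat II crosses ← the marsh camp.
7. diplomat II and diplomat IV cross → the dry ground.
8. diplomat IV crosses ← the marsh camp.
9. diplomat I, diplomat III, and diplomat IV cross → the dry ground.

9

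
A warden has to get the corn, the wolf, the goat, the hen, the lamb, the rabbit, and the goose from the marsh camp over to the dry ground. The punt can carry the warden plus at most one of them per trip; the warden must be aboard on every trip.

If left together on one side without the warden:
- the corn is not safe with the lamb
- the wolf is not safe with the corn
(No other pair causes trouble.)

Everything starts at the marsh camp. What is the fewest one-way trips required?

Counting alone: the warden can take at most 1 across per trip to the dry ground, so moving all 7 needs at least 7 loaded trips out, with a return between consecutive ones — at least 13 crossings.
The safety rule pushes this higher. Following every safe sequence of crossings, the most of the 7 that can be at the dry ground as the punt arrives there on crossing 13 is 6 — never all 7.
So no plan with fewer than 15 crossings exists, and this one achieves 15:
1. Warden goes to the dry ground with the corn.
2. Warden goes back to the marsh camp alone.
3. Warden goes to the dry ground with the wolf.
4. Warden goes back to the marsh camp with the corn.
5. Warden goes to the dry ground with the lamb.
6. Warden goes back to the marsh camp alone.
7. Warden goes to the dry ground with the goat.
8. Warden goes back to the marsh camp alone.
9. Warden goes to the dry ground with the hen.
10. Warden goes back to the marsh camp alone.
11. Warden goes to the dry ground with the rabbit.
12. Warden goes back to the marsh camp alone.
13. Warden goes to the dry ground with the goose.
14. Warden goes back to the marsh camp alone.
15. Warden goes to the dry ground with the corn.

15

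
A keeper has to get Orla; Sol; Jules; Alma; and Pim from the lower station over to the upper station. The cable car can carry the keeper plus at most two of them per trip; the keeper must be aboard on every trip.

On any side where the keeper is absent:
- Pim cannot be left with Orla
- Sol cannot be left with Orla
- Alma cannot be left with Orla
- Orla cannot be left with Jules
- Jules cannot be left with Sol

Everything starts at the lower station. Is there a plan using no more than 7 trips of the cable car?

Yes

Yes — this plan uses 7 crossings (≤ 7):
1. Keeper goes to the upper station with Orla and Sol.  [the lower station: Alma, Jules, Pim | the upper station: Orla, Sol]
2. Keeper goes back to the lower station with Orla.  [the lower station: Alma, Jules, Orla, Pim | the upper station: Sol]
3. Keeper goes to the upper station with Alma and Orla.  [the lower station: Jules, Pim | the upper station: Alma, Orla, Sol]
4. Keeper goes back to the lower station with Orla.  [the lower station: Jules, Orla, Pim | the upper station: Alma, Sol]
5. Keeper goes to the upper station with Orla and Pim.  [the lower station: Jules | the upper station: Alma, Orla, Pim, Sol]
6. Keeper goes back to the lower station with Orla.  [the lower station: Jules, Orla | the upper station: Alma, Pim, Sol]
7. Keeper goes to the upper station with Jules and Orla.  [the lower station: — | the upper station: Alma, Jules, Orla, Pim, Sol]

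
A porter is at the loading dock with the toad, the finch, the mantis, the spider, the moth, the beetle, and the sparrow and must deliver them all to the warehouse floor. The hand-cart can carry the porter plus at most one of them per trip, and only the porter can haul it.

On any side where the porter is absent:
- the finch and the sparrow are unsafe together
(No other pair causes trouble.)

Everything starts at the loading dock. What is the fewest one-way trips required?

13

Counting alone: the porter can take at most 1 across per trip to the warehouse floor, so moving all 7 needs at least 7 loaded trips out, with a return between consecutive ones — at least 13 crossings.
The plan below uses exactly 13 crossings, so it is optimal:
1. Porter goes to the warehouse floor with the finch.  [the loading dock: the beetle, the mantis, the moth, the sparrow, the spider, the toad | the warehouse floor: the finch]
2. Porter goes back to the loading dock alone.  [the loading dock: the beetle, the mantis, the moth, the sparrow, the spider, the toad | the warehouse floor: the finch]
3. Porter goes to the warehouse floor with the toad.  [the loading dock: the beetle, the mantis, the moth, the sparrow, the spider | the warehouse floor: the finch, the toad]
4. Porter goes back to the loading dock alone.  [the loading dock: the beetle, the mantis, the moth, the sparrow, the spider | the warehouse floor: the finch, the toad]
5. Porter goes to the warehouse floor with the mantis.  [the loading dock: the beetle, the moth, the sparrow, the spider | the warehouse floor: the finch, the mantis, the toad]
6. Porter goes back to the loading dock alone.  [the loading dock: the beetle, the moth, the sparrow, the spider | the warehouse floor: the finch, the mantis, the toad]
7. Porter goes to the warehouse floor with the spider.  [the loading dock: the beetle, the moth, the sparrow | the warehouse floor: the finch, the mantis, the spider, the toad]
8. Porter goes back to the loading dock alone.  [the loading dock: the beetle, the moth, the sparrow | the warehouse floor: the finch, the mantis, the spider, the toad]
9. Porter goes to the warehouse floor with the moth.  [the loading dock: the beetle, the sparrow | the warehouse floor: the finch, the mantis, the moth, the spider, the toad]
10. Porter goes back to the loading dock alone.  [the loading dock: the beetle, the sparrow | the warehouse floor: the finch, the mantis, the moth, the spider, the toad]
11. Porter goes to the warehouse floor with the beetle.  [the loading dock: the sparrow | the warehouse floor: the beetle, the finch, the mantis, the moth, the spider, the toad]
12. Porter goes back to the loading dock alone.  [the loading dock: the sparrow | the warehouse floor: the beetle, the finch, the mantis, the moth, the spider, the toad]
13. Porter goes to the warehouse floor with the sparrow.  [the loading dock: — | the warehouse floor: the beetle, the finch, the mantis, the moth, the sparrow, the spider, the toad]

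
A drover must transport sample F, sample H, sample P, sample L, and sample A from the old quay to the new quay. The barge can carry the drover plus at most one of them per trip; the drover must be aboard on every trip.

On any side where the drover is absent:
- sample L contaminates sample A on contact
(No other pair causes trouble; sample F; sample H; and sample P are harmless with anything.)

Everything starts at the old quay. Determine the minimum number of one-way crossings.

Counting alone: the drover can take at most 1 across per trip to the new quay, so moving all 5 needs at least 5 loaded trips out, with a return between consecutive ones — at least 9 crossings.
The plan below uses exactly 9 crossings, so it is optimal:
1. Drover goes to the new quay with sample L.  [the old quay: sample A, sample F, sample H, sample P | the new quay: sample L]
2. Drover goes back to the old quay alone.  [the old quay: sample A, sample F, sample H, sample P | the new quay: sample L]
3. Drover goes to the new quay with sample F.  [the old quay: sample A, sample H, sample P | the new quay: sample F, sample L]
4. Drover goes back to the old quay alone.  [the old quay: sample A, sample H, sample P | the new quay: sample F, sample L]
5. Drover goes to the new quay with sample H.  [the old quay: sample A, sample P | the new quay: sample F, sample H, sample L]
6. Drover goes back to the old quay alone.  [the old quay: sample A, sample P | the new quay: sample F, sample H, sample L]
7. Drover goes to the new quay with sample P.  [the old quay: sample A | the new quay: sample F, sample H, sample L, sample P]
8. Drover goes back to the old quay alone.  [the old quay: sample A | the new quay: sample F, sample H, sample L, sample P]
9. Drover goes to the new quay with sample A.  [the old quay: — | the new quay: sample A, sample F, sample H, sample L, sample P]

9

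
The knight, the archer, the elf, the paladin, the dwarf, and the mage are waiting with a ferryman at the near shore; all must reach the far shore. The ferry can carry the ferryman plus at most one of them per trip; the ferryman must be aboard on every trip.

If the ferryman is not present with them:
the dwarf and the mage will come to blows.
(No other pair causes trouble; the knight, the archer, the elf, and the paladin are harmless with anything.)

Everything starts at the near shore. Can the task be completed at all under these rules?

1. Ferryman goes to the far shore with the dwarf.
2. Ferryman goes back to the near shore alone.
3. Ferryman goes to the far shore with the knight.
4. Ferryman goes back to the near shore alone.
5. Ferryman goes to the far shore with the archer.
6. Ferryman goes back to the near shore alone.
7. Ferryman goes to the far shore with the elf.
8. Ferryman goes back to the near shore alone.
9. Ferryman goes to the far shore with the paladin.
10. Ferryman goes back to the near shore alone.
11. Ferryman goes to the far shore with the mage.

Yes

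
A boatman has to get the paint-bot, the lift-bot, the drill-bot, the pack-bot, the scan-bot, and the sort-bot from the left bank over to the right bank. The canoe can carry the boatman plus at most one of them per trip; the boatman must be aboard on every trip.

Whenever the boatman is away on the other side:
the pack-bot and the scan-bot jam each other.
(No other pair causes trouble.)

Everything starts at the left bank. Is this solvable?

Yes

1. Boatman goes to the right bank with the pack-bot.
2. Boatman goes back to the left bank alone.
3. Boatman goes to the right bank with the paint-bot.
4. Boatman goes back to the left bank alone.
5. Boatman goes to the right bank with the lift-bot.
6. Boatman goes back to the left bank alone.
7. Boatman goes to the right bank with the drill-bot.
8. Boatman goes back to the left bank alone.
9. Boatman goes to the right bank with the sort-bot.
10. Boatman goes back to the left bank alone.
11. Boatman goes to the right bank with the scan-bot.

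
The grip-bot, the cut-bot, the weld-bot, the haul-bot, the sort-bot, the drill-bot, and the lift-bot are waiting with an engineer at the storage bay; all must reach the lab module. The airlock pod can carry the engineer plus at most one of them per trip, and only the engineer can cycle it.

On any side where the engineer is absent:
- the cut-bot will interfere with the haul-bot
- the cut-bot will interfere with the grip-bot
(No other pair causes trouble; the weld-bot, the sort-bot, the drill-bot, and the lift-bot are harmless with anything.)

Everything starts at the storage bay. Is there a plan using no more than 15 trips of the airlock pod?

Yes — this plan uses 15 crossings (≤ 15):
1. Engineer goes to the lab module with the cut-bot.  [the storage bay: the drill-bot, the grip-bot, the haul-bot, the lift-bot, the sort-bot, the weld-bot | the lab module: the cut-bot]
2. Engineer goes back to the storage bay alone.  [the storage bay: the drill-bot, the grip-bot, the haul-bot, the lift-bot, the sort-bot, the weld-bot | the lab module: the cut-bot]
3. Engineer goes to the lab module with the grip-bot.  [the storage bay: the drill-bot, the haul-bot, the lift-bot, the sort-bot, the weld-bot | the lab module: the cut-bot, the grip-bot]
4. Engineer goes back to the storage bay with the cut-bot.  [the storage bay: the cut-bot, the drill-bot, the haul-bot, the lift-bot, the sort-bot, the weld-bot | the lab module: the grip-bot]
5. Engineer goes to the lab module with the haul-bot.  [the storage bay: the cut-bot, the drill-bot, the lift-bot, the sort-bot, the weld-bot | the lab module: the grip-bot, the haul-bot]
6. Engineer goes back to the storage bay alone.  [the storage bay: the cut-bot, the drill-bot, the lift-bot, the sort-bot, the weld-bot | the lab module: the grip-bot, the haul-bot]
7. Engineer goes to the lab module with the weld-bot.  [the storage bay: the cut-bot, the drill-bot, the lift-bot, the sort-bot | the lab module: the grip-bot, the haul-bot, the weld-bot]
8. Engineer goes back to the storage bay alone.  [the storage bay: the cut-bot, the drill-bot, the lift-bot, the sort-bot | the lab module: the grip-bot, the haul-bot, the weld-bot]
9. Engineer goes to the lab module with the sort-bot.  [the storage bay: the cut-bot, the drill-bot, the lift-bot | the lab module: the grip-bot, the haul-bot, the sort-bot, the weld-bot]
10. Engineer goes back to the storage bay alone.  [the storage bay: the cut-bot, the drill-bot, the lift-bot | the lab module: the grip-bot, the haul-bot, the sort-bot, the weld-bot]
11. Engineer goes to the lab module with the drill-bot.  [the storage bay: the cut-bot, the lift-bot | the lab module: the drill-bot, the grip-bot, the haul-bot, the sort-bot, the weld-bot]
12. Engineer goes back to the storage bay alone.  [the storage bay: the cut-bot, the lift-bot | the lab module: the drill-bot, the grip-bot, the haul-bot, the sort-bot, the weld-bot]
13. Engineer goes to the lab module with the lift-bot.  [the storage bay: the cut-bot | the lab module: the drill-bot, the grip-bot, the haul-bot, the lift-bot, the sort-bot, the weld-bot]
14. Engineer goes back to the storage bay alone.  [the storage bay: the cut-bot | the lab module: the drill-bot, the grip-bot, the haul-bot, the lift-bot, the sort-bot, the weld-bot]
15. Engineer goes to the lab module with the cut-bot.  [the storage bay: — | the lab module: the cut-bot, the drill-bot, the grip-bot, the haul-bot, the lift-bot, the sort-bot, the weld-bot]

Yes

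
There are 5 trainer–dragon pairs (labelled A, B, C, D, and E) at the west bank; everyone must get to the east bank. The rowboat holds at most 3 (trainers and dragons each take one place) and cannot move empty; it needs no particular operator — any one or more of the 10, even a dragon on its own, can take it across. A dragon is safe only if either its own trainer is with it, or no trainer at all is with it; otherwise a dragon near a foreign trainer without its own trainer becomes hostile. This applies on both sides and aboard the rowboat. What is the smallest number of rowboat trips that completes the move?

Counting alone: each trip to the east bank takes at most 3 across and each return brings at least 1 back, so after t trips out (and t−1 returns) at most 3t − (t−1) of the 10 are across; that first reaches 10 at t = 5, so at least 9 crossings are needed.
The safety rule pushes this higher. Following every safe sequence of crossings, the most of the 10 that can be at the east bank as the rowboat arrives there on crossing 9 is 9 — never all 10.
So no plan with fewer than 11 crossings exists, and this one achieves 11:
1. dragon A and trainer A cross → the east bank.
2. trainer A crosses ← the west bank.
3. dragon B, dragon C, and dragon D cross → the east bank.
4. dragon A crosses ← the west bank.
5. trainer B, trainer C, and trainer D cross → the east bank.
6. dragon B and trainer B cross ← the west bank.
7. trainer A, trainer B, and trainer E cross → the east bank.
8. dragon C crosses ← the west bank.
9. dragon A and dragon B cross → the east bank.
10. dragon A crosses ← the west bank.
11. dragon A, dragon C, and dragon E cross → the east bank.

11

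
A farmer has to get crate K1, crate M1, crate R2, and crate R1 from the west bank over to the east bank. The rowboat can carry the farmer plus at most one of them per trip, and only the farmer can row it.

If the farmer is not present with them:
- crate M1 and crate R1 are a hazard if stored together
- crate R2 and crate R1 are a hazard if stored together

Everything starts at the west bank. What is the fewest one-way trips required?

9

Counting alone: the farmer can take at most 1 across per trip to the east bank, so moving all 4 needs at least 4 loaded trips out, with a return between consecutive ones — at least 7 crossings.
The safety rule pushes this higher. Following every safe sequence of crossings, the most of the 4 that can be at the east bank as the rowboat arrives there on crossing 7 is 3 — never all 4.
So no plan with fewer than 9 crossings exists, and this one achieves 9:
1. Farmer goes to the east bank with crate R1.  [the west bank: crate K1, crate M1, crate R2 | the east bank: crate R1]
2. Farmer goes back to the west bank alone.  [the west bank: crate K1, crate M1, crate R2 | the east bank: crate R1]
3. Farmer goes to the east bank with crate K1.  [the west bank: crate M1, crate R2 | the east bank: crate K1, crate R1]
4. Farmer goes back to the west bank alone.  [the west bank: crate M1, crate R2 | the east bank: crate K1, crate R1]
5. Farmer goes to the east bank with crate M1.  [the west bank: crate R2 | the east bank: crate K1, crate M1, crate R1]
6. Farmer goes back to the west bank with crate R1.  [the west bank: crate R1, crate R2 | the east bank: crate K1, crate M1]
7. Farmer goes to the east bank with crate R2.  [the west bank: crate R1 | the east bank: crate K1, crate M1, crate R2]
8. Farmer goes back to the west bank alone.  [the west bank: crate R1 | the east bank: crate K1, crate M1, crate R2]
9. Farmer goes to the east bank with crate R1.  [the west bank: — | the east bank: crate K1, crate M1, crate R1, crate R2]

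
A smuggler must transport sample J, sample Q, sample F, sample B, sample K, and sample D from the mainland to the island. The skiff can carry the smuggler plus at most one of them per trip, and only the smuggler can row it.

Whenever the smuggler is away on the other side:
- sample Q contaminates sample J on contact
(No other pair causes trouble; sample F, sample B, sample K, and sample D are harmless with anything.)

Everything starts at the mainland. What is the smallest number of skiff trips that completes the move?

Counting alone: the smuggler can take at most 1 across per trip to the island, so moving all 6 needs at least 6 loaded trips out, with a return between consecutive ones — at least 11 crossings.
The plan below uses exactly 11 crossings, so it is optimal:
1. Smuggler goes to the island with sample J.
2. Smuggler goes back to the mainland alone.
3. Smuggler goes to the island with sample F.
4. Smuggler goes back to the mainland alone.
5. Smuggler goes to the island with sample B.
6. Smuggler goes back to the mainland alone.
7. Smuggler goes to the island with sample K.
8. Smuggler goes back to the mainland alone.
9. Smuggler goes to the island with sample D.
10. Smuggler goes back to the mainland alone.
11. Smuggler goes to the island with sample Q.

11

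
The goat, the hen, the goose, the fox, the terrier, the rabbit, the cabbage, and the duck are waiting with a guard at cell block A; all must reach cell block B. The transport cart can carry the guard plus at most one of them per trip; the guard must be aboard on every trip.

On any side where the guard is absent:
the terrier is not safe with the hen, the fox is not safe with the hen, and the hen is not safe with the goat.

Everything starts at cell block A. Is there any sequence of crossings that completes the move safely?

No

Following every safe sequence of crossings from the start, the most of the 8 that can be at cell block B as the transport cart arrives there on crossings 1, 3, 5, 7, 9, 11 is 1, 2, 3, 4, 5, 6 respectively; the best ever achieved is 6 of 8.
From crossing 13 on, no configuration arises that was not already reachable earlier: only 144 distinct safe configurations (who is on which side, and where the transport cart is) can ever be reached, none of them has everyone across, and every continuation just revisits them. So no valid plan exists.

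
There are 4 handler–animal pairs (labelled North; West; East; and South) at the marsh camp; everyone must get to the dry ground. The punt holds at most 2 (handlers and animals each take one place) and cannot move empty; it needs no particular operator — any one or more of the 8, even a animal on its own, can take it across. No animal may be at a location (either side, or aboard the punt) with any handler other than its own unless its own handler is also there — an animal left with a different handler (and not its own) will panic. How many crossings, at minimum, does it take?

impossible

Following every safe sequence of crossings from the start, the most of the 8 that can be at the dry ground as the punt arrives there on crossings 1, 3, 5 is 2, 3, 4 respectively; the best ever achieved is 4 of 8.
From crossing 7 on, no configuration arises that was not already reachable earlier: only 44 distinct safe configurations (who is on which side, and where the punt is) can ever be reached, none of them has everyone across, and every continuation just revisits them. So no valid plan exists.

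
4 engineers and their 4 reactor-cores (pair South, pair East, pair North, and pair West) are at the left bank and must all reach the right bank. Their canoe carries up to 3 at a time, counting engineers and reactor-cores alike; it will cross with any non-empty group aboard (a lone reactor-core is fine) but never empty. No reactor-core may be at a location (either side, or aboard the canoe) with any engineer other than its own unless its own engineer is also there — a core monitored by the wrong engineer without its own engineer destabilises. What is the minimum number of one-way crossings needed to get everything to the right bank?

9

Counting alone: each trip to the right bank takes at most 3 across and each return brings at least 1 back, so after t trips out (and t−1 returns) at most 3t − (t−1) of the 8 are across; that first reaches 8 at t = 4, so at least 7 crossings are needed.
The safety rule pushes this higher. Following every safe sequence of crossings, the most of the 8 that can be at the right bank as the canoe arrives there on crossing 7 is 7 — never all 8.
So no plan with fewer than 9 crossings exists, and this one achieves 9:
1. engineer South and reactor-core South cross → the right bank.
2. engineer South crosses ← the left bank.
3. engineer East, engineer South, and reactor-core East cross → the right bank.
4. engineer South and reactor-core South cross ← the left bank.
5. engineer North, engineer South, and engineer West cross → the right bank.
6. reactor-core East crosses ← the left bank.
7. reactor-core East and reactor-core South cross → the right bank.
8. reactor-core South crosses ← the left bank.
9. reactor-core North, reactor-core South, and reactor-core West cross → the right bank.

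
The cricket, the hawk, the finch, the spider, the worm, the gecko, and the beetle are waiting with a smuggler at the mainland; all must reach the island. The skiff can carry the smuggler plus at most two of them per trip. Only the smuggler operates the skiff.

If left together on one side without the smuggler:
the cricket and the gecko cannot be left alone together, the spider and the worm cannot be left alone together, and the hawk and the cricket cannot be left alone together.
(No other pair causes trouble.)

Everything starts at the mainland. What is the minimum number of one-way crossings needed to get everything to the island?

Counting alone: the smuggler can take at most 2 across per trip to the island, so moving all 7 needs at least 4 loaded trips out, with a return between consecutive ones — at least 7 crossings.
The plan below uses exactly 7 crossings, so it is optimal:
1. Smuggler goes to the island with the cricket and the spider.  [the mainland: the beetle, the finch, the gecko, the hawk, the worm | the island: the cricket, the spider]
2. Smuggler goes back to the mainland alone.  [the mainland: the beetle, the finch, the gecko, the hawk, the worm | the island: the cricket, the spider]
3. Smuggler goes to the island with the finch and the hawk.  [the mainland: the beetle, the gecko, the worm | the island: the cricket, the finch, the hawk, the spider]
4. Smuggler goes back to the mainland with the cricket.  [the mainland: the beetle, the cricket, the gecko, the worm | the island: the finch, the hawk, the spider]
5. Smuggler goes to the island with the beetle and the gecko.  [the mainland: the cricket, the worm | the island: the beetle, the finch, the gecko, the hawk, the spider]
6. Smuggler goes back to the mainland alone.  [the mainland: the cricket, the worm | the island: the beetle, the finch, the gecko, the hawk, the spider]
7. Smuggler goes to the island with the cricket and the worm.  [the mainland: — | the island: the beetle, the cricket, the finch, the gecko, the hawk, the spider, the worm]

7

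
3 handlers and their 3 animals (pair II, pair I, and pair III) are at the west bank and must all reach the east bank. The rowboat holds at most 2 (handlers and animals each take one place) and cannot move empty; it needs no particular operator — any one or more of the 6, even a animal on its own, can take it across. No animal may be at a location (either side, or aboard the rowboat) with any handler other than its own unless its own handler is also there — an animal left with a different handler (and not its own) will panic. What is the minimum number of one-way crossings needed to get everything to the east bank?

11

Counting alone: each trip to the east bank takes at most 2 across and each return brings at least 1 back, so after t trips out (and t−1 returns) at most 2t − (t−1) of the 6 are across; that first reaches 6 at t = 5, so at least 9 crossings are needed.
The safety rule pushes this higher. Following every safe sequence of crossings, the most of the 6 that can be at the east bank as the rowboat arrives there on crossing 9 is 5 — never all 6.
So no plan with fewer than 11 crossings exists, and this one achieves 11:
1. animal II and handler II cross → the east bank.
2. handler II crosses ← the west bank.
3. animal I and animal III cross → the east bank.
4. animal II crosses ← the west bank.
5. handler I and handler III cross → the east bank.
6. animal I and handler I cross ← the west bank.
7. handler I and handler II cross → the east bank.
8. animal III crosses ← the west bank.
9. animal I and animal II cross → the east bank.
10. handler III crosses ← the west bank.
11. animal III and handler III cross → the east bank.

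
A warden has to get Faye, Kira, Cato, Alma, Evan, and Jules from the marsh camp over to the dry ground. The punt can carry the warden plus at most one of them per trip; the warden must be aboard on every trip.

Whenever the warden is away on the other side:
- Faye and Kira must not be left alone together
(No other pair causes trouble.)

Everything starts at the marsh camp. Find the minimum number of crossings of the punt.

11

Counting alone: the warden can take at most 1 across per trip to the dry ground, so moving all 6 needs at least 6 loaded trips out, with a return between consecutive ones — at least 11 crossings.
The plan below uses exactly 11 crossings, so it is optimal:
1. Warden goes to the dry ground with Faye.
2. Warden goes back to the marsh camp alone.
3. Warden goes to the dry ground with Cato.
4. Warden goes back to the marsh camp alone.
5. Warden goes to the dry ground with Alma.
6. Warden goes back to the marsh camp alone.
7. Warden goes to the dry ground with Evan.
8. Warden goes back to the marsh camp alone.
9. Warden goes to the dry ground with Jules.
10. Warden goes back to the marsh camp alone.
11. Warden goes to the dry ground with Kira.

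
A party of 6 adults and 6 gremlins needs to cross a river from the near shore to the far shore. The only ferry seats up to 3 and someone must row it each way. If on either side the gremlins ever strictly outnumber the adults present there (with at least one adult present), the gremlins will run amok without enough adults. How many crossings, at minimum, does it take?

impossible

Following every safe sequence of crossings from the start, the most of the 12 that can be at the far shore as the ferry arrives there on crossings 1, 3, 5 is 3, 5, 6 respectively; the best ever achieved is 6 of 12.
From crossing 7 on, no configuration arises that was not already reachable earlier: only 17 distinct safe configurations (who is on which side, and where the ferry is) can ever be reached, none of them has everyone across, and every continuation just revisits them. They are: 0 adults + 0 gremlins across (ferry back at the start); 0 adults + 1 gremlin across (ferry there); 0 adults + 1 gremlin across (ferry back at the start); 0 adults + 2 gremlins across (ferry there); 0 adults + 2 gremlins across (ferry back at the start); 0 adults + 3 gremlins across (ferry there); 0 adults + 3 gremlins across (ferry back at the start); 0 adults + 4 gremlins across (ferry there); 0 adults + 4 gremlins across (ferry back at the start); 0 adults + 5 gremlins across (ferry there); 0 adults + 5 gremlins across (ferry back at the start); 0 adults + 6 gremlins across (ferry there); 1 adult + 1 gremlin across (ferry there); 1 adult + 1 gremlin across (ferry back at the start); 2 adults + 2 gremlins across (ferry there); 2 adults + 2 gremlins across (ferry back at the start); 3 adults + 3 gremlins across (ferry there). So no valid plan exists.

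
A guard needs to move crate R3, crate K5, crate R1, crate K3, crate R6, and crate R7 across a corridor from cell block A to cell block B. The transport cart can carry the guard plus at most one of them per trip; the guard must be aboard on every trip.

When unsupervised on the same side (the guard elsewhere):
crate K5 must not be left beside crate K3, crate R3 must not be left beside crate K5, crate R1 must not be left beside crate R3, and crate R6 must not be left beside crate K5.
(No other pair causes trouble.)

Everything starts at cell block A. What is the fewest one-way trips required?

impossible

Whatever the first load, the items left behind include a forbidden pair without the guard. No opening move is safe, so no plan exists.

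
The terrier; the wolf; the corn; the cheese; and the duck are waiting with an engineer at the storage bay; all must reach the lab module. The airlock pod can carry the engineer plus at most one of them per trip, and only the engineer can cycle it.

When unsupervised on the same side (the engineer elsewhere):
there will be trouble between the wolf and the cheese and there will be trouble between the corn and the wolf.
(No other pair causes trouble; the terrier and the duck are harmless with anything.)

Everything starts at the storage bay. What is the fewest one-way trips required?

11

Counting alone: the engineer can take at most 1 across per trip to the lab module, so moving all 5 needs at least 5 loaded trips out, with a return between consecutive ones — at least 9 crossings.
The safety rule pushes this higher. Following every safe sequence of crossings, the most of the 5 that can be at the lab module as the airlock pod arrives there on crossing 9 is 4 — never all 5.
So no plan with fewer than 11 crossings exists, and this one achieves 11:
1. Engineer goes to the lab module with the wolf.
2. Engineer goes back to the storage bay alone.
3. Engineer goes to the lab module with the terrier.
4. Engineer goes back to the storage bay alone.
5. Engineer goes to the lab module with the corn.
6. Engineer goes back to the storage bay with the wolf.
7. Engineer goes to the lab module with the cheese.
8. Engineer goes back to the storage bay alone.
9. Engineer goes to the lab module with the duck.
10. Engineer goes back to the storage bay alone.
11. Engineer goes to the lab module with the wolf.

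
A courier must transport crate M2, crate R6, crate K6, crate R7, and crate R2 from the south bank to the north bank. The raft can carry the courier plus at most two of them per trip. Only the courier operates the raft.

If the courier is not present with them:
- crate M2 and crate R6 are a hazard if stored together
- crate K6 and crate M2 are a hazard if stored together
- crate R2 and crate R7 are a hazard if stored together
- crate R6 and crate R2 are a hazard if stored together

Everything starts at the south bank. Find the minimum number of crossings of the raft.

7

Counting alone: the courier can take at most 2 across per trip to the north bank, so moving all 5 needs at least 3 loaded trips out, with a return between consecutive ones — at least 5 crossings.
The safety rule pushes this higher. Following every safe sequence of crossings, the most of the 5 that can be at the north bank as the raft arrives there on crossing 5 is 4 — never all 5.
So no plan with fewer than 7 crossings exists, and this one achieves 7:
1. Courier goes to the north bank with crate M2 and crate R2.  [the south bank: crate K6, crate R6, crate R7 | the north bank: crate M2, crate R2]
2. Courier goes back to the south bank alone.  [the south bank: crate K6, crate R6, crate R7 | the north bank: crate M2, crate R2]
3. Courier goes to the north bank with crate R6.  [the south bank: crate K6, crate R7 | the north bank: crate M2, crate R2, crate R6]
4. Courier goes back to the south bank with crate M2 and crate R2.  [the south bank: crate K6, crate M2, crate R2, crate R7 | the north bank: crate R6]
5. Courier goes to the north bank with crate K6 and crate R7.  [the south bank: crate M2, crate R2 | the north bank: crate K6, crate R6, crate R7]
6. Courier goes back to the south bank alone.  [the south bank: crate M2, crate R2 | the north bank: crate K6, crate R6, crate R7]
7. Courier goes to the north bank with crate M2 and crate R2.  [the south bank: — | the north bank: crate K6, crate M2, crate R2, crate R6, crate R7]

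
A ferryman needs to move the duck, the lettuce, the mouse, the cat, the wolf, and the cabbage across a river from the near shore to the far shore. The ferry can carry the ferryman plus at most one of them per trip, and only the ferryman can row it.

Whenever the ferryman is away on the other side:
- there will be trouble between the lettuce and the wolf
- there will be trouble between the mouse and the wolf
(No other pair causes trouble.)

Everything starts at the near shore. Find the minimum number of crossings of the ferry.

Counting alone: the ferryman can take at most 1 across per trip to the far shore, so moving all 6 needs at least 6 loaded trips out, with a return between consecutive ones — at least 11 crossings.
The safety rule pushes this higher. Following every safe sequence of crossings, the most of the 6 that can be at the far shore as the ferry arrives there on crossing 11 is 5 — never all 6.
So no plan with fewer than 13 crossings exists, and this one achieves 13:
1. Ferryman goes to the far shore with the wolf.  [the near shore: the cabbage, the cat, the duck, the lettuce, the mouse | the far shore: the wolf]
2. Ferryman goes back to the near shore alone.  [the near shore: the cabbage, the cat, the duck, the lettuce, the mouse | the far shore: the wolf]
3. Ferryman goes to the far shore with the duck.  [the near shore: the cabbage, the cat, the lettuce, the mouse | the far shore: the duck, the wolf]
4. Ferryman goes back to the near shore alone.  [the near shore: the cabbage, the cat, the lettuce, the mouse | the far shore: the duck, the wolf]
5. Ferryman goes to the far shore with the lettuce.  [the near shore: the cabbage, the cat, the mouse | the far shore: the duck, the lettuce, the wolf]
6. Ferryman goes back to the near shore with the wolf.  [the near shore: the cabbage, the cat, the mouse, the wolf | the far shore: the duck, the lettuce]
7. Ferryman goes to the far shore with the mouse.  [the near shore: the cabbage, the cat, the wolf | the far shore: the duck, the lettuce, the mouse]
8. Ferryman goes back to the near shore alone.  [the near shore: the cabbage, the cat, the wolf | the far shore: the duck, the lettuce, the mouse]
9. Ferryman goes to the far shore with the cat.  [the near shore: the cabbage, the wolf | the far shore: the cat, the duck, the lettuce, the mouse]
10. Ferryman goes back to the near shore alone.  [the near shore: the cabbage, the wolf | the far shore: the cat, the duck, the lettuce, the mouse]
11. Ferryman goes to the far shore with the cabbage.  [the near shore: the wolf | the far shore: the cabbage, the cat, the duck, the lettuce, the mouse]
12. Ferryman goes back to the near shore alone.  [the near shore: the wolf | the far shore: the cabbage, the cat, the duck, the lettuce, the mouse]
13. Ferryman goes to the far shore with the wolf.  [the near shore: — | the far shore: the cabbage, the cat, the duck, the lettuce, the mouse, the wolf]

13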